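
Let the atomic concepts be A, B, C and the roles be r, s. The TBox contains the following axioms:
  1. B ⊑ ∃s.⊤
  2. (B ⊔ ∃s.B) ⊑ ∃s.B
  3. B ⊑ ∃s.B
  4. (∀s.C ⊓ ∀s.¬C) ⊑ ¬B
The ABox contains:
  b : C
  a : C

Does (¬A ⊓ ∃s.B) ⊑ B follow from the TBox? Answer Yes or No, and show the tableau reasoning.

No

1. (¬A ⊓ ∃s.B) ⊑ B  ⇔  ((¬A ⊓ ∃s.B) ⊓ ¬B) unsat w.r.t. T
   open: L(x₀) ⊇ {¬A, ¬B, ∃s.B} (+ ∃-successors)
2. Hence (¬A ⊓ ∃s.B) ⊑ B: not entailed.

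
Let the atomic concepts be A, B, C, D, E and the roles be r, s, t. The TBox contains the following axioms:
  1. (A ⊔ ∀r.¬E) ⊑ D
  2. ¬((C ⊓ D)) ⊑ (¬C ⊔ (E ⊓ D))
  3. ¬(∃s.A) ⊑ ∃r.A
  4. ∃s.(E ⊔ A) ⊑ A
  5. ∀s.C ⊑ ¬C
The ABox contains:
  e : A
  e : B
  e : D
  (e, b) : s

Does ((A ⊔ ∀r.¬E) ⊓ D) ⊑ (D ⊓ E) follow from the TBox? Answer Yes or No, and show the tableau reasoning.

No

1. ((A ⊔ ∀r.¬E) ⊓ D) ⊑ (D ⊓ E)  ⇔  (((A ⊔ ∀r.¬E) ⊓ D) ⊓ (¬D ⊔ ¬E)) unsat w.r.t. T
   open: L(x₀) ⊇ {A, C, D, ¬E, ∃s.A, …} (+ ∃-successors)
2. Hence ((A ⊔ ∀r.¬E) ⊓ D) ⊑ (D ⊓ E): not entailed.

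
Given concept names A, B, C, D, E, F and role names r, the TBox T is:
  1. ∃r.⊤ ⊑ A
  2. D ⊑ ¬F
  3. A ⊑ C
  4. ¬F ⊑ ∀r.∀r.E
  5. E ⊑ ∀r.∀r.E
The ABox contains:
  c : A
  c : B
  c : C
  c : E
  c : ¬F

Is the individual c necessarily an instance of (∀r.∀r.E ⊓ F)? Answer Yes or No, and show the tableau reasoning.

No

1. c : (∀r.∀r.E ⊓ F)?  L(c) = {A, B, C, E, ¬F} ∪ {(∃r.∃r.¬E ⊔ ¬F)}
   apply at c: ¬F⊑∀r.∀r.E; E⊑∀r.∀r.E
   open: L(c) ⊇ {A, B, C, E, ¬F, …} — c ∉ (∀r.∀r.E ⊓ F) possible
2. Hence c : (∀r.∀r.E ⊓ F): not entailed.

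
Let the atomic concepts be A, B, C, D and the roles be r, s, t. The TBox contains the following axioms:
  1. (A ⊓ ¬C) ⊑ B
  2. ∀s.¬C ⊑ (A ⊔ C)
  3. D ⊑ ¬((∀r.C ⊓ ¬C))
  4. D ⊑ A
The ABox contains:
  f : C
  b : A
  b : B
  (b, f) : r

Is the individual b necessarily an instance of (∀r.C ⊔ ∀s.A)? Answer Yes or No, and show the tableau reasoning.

No

1. b : (∀r.C ⊔ ∀s.A)?  L(b) = {A, B} ∪ {(∃r.¬C ⊓ ∃s.¬A)}
   open: L(b) ⊇ {A, B, ¬D, ∃r.¬C, ∃s.C, …} (+ ∃-successors) — b ∉ (∀r.C ⊔ ∀s.A) possible
2. Hence b : (∀r.C ⊔ ∀s.A): not entailed.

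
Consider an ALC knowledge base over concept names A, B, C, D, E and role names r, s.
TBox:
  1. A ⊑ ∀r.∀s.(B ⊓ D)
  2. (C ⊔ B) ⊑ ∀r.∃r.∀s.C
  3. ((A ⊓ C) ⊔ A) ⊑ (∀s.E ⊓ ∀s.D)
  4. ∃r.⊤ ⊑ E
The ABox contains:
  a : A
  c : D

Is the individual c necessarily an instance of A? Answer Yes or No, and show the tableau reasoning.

No

1. c : A?  L(c) = {D} ∪ {¬A}
   open: L(c) ⊇ {D, ¬A, ¬B, ¬C, ∀r.⊥} — c ∉ A possible
2. Hence c : A: not entailed.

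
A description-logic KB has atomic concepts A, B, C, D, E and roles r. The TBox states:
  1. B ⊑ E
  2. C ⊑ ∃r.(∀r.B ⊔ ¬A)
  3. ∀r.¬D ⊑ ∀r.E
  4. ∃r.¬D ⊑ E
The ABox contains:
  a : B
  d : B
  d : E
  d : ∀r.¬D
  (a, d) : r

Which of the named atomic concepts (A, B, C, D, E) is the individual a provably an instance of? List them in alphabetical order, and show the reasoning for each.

{B, E}

1. a : A?  L(a) = {B} ∪ {¬A}
   apply at a: B⊑E
   open: L(a) ⊇ {B, E, ¬A, ¬C, ∃r.D} (+ ∃-successors) — a ∉ A possible
2. a : B?  L(a) = {B} ∪ {¬B}
   clash {B, ¬B} at a — a ∈ B
3. a : C?  L(a) = {B} ∪ {¬C}
   apply at a: B⊑E
   open: L(a) ⊇ {B, E, ¬C, ∃r.D} (+ ∃-successors) — a ∉ C possible
4. a : D?  L(a) = {B} ∪ {¬D}
   apply at a: B⊑E
   open: L(a) ⊇ {B, E, ¬C, ¬D, ∃r.D} (+ ∃-successors) — a ∉ D possible
5. a : E?  L(a) = {B} ∪ {¬E}
   clash {E, ¬E} at a — a ∈ E
6. Entailed for a: {B, E}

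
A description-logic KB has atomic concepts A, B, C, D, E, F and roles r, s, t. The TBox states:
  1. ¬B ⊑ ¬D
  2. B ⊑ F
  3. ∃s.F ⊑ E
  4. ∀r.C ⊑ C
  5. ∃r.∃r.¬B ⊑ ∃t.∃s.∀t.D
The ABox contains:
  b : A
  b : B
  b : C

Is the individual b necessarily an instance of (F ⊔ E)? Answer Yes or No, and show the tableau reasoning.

Yes

1. b : (F ⊔ E)?  L(b) = {A, B, C} ∪ {(¬F ⊓ ¬E)}
   clash {F, ¬F} at b — b ∈ (F ⊔ E)
2. Hence b : (F ⊔ E): entailed.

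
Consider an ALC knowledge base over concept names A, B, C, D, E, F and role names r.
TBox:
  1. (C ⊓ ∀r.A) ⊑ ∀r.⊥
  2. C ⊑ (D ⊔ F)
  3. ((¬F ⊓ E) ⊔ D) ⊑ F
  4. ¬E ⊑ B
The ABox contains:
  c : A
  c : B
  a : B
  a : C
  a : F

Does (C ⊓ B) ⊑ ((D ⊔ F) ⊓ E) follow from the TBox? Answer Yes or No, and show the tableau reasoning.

1. (C ⊓ B) ⊑ ((D ⊔ F) ⊓ E)  ⇔  ((C ⊓ B) ⊓ ((¬D ⊓ ¬F) ⊔ ¬E)) unsat w.r.t. T
   apply at x₀: C⊑(D ⊔ F)
   open: L(x₀) ⊇ {B, C, D, F, ¬E, …} (+ ∃-successors)
2. Hence (C ⊓ B) ⊑ ((D ⊔ F) ⊓ E): not entailed.

No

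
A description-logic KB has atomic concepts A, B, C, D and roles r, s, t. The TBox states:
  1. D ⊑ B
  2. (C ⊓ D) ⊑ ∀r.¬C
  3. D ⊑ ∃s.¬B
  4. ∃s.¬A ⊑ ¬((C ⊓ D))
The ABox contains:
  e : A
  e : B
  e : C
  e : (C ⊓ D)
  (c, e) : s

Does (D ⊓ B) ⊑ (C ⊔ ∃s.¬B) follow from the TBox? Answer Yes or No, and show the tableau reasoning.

Yes

1. (D ⊓ B) ⊑ (C ⊔ ∃s.¬B)  ⇔  ((D ⊓ B) ⊓ (¬C ⊓ ∀s.B)) unsat w.r.t. T
   all branches close; clash {B, ¬B} at an ∃-successor
2. Hence (D ⊓ B) ⊑ (C ⊔ ∃s.¬B): entailed.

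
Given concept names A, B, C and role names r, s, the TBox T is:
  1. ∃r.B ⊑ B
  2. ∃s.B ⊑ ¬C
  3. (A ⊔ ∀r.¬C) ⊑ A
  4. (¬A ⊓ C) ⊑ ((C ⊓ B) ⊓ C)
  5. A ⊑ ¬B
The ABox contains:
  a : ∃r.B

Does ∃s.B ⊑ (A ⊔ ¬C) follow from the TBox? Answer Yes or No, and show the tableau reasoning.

1. ∃s.B ⊑ (A ⊔ ¬C)  ⇔  (∃s.B ⊓ (¬A ⊓ C)) unsat w.r.t. T
   all branches close; clash {A, ¬A} at x₀
2. Hence ∃s.B ⊑ (A ⊔ ¬C): entailed.

Yes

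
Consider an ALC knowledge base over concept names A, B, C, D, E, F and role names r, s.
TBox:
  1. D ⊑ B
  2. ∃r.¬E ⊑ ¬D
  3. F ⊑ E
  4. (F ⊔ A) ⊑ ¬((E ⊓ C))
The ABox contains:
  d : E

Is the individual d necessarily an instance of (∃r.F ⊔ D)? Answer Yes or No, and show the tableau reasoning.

1. d : (∃r.F ⊔ D)?  L(d) = {E} ∪ {(∀r.¬F ⊓ ¬D)}
   open: L(d) ⊇ {E, ¬A, ¬D, ¬F, ∀r.¬F} — d ∉ (∃r.F ⊔ D) possible
2. Hence d : (∃r.F ⊔ D): not entailed.

No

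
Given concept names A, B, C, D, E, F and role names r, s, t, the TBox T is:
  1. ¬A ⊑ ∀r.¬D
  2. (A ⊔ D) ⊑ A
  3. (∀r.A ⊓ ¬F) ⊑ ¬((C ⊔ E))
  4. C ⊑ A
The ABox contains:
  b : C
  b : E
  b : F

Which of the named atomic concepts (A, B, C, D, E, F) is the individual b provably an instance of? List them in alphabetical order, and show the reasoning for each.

1. b : A?  L(b) = {C, E, F} ∪ {¬A}
   clash {A, ¬A} at b — b ∈ A
2. b : B?  L(b) = {C, E, F} ∪ {¬B}
   apply at b: C⊑A
   open: L(b) ⊇ {A, C, E, F, ¬B} — b ∉ B possible
3. b : C?  L(b) = {C, E, F} ∪ {¬C}
   clash {C, ¬C} at b — b ∈ C
4. b : D?  L(b) = {C, E, F} ∪ {¬D}
   apply at b: C⊑A
   open: L(b) ⊇ {A, C, E, F, ¬D} — b ∉ D possible
5. b : E?  L(b) = {C, E, F} ∪ {¬E}
   clash {E, ¬E} at b — b ∈ E
6. b : F?  L(b) = {C, E, F} ∪ {¬F}
   clash {F, ¬F} at b — b ∈ F
7. Entailed for b: {A, C, E, F}

{A, C, E, F}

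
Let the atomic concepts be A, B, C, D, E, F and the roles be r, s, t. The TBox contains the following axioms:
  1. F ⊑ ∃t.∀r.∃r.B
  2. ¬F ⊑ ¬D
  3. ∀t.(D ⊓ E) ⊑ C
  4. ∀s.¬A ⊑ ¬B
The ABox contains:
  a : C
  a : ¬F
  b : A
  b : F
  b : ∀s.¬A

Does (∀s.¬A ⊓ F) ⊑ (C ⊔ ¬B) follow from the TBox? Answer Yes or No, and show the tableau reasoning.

1. (∀s.¬A ⊓ F) ⊑ (C ⊔ ¬B)  ⇔  ((∀s.¬A ⊓ F) ⊓ (¬C ⊓ B)) unsat w.r.t. T
   all branches close; clash {B, ¬B} at x₀
2. Hence (∀s.¬A ⊓ F) ⊑ (C ⊔ ¬B): entailed.

Yes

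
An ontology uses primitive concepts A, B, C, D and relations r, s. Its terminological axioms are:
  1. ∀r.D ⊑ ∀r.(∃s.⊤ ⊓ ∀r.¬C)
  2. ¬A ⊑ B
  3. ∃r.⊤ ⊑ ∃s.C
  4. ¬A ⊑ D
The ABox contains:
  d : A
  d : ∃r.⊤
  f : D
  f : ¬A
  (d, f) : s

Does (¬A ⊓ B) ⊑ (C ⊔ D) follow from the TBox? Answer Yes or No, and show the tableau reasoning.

1. (¬A ⊓ B) ⊑ (C ⊔ D)  ⇔  ((¬A ⊓ B) ⊓ (¬C ⊓ ¬D)) unsat w.r.t. T
   all branches close; clash {D, ¬D} at x₀
2. Hence (¬A ⊓ B) ⊑ (C ⊔ D): entailed.

Yes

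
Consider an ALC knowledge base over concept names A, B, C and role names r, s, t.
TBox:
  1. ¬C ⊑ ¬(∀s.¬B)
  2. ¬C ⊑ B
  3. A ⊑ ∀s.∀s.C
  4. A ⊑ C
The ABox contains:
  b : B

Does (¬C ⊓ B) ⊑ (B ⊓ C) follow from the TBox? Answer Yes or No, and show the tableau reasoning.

1. (¬C ⊓ B) ⊑ (B ⊓ C)  ⇔  ((¬C ⊓ B) ⊓ (¬B ⊔ ¬C)) unsat w.r.t. T
   apply at x₀: ¬C⊑¬(∀s.¬B)
   open: L(x₀) ⊇ {B, ¬A, ¬C, ∃s.B} (+ ∃-successors)
2. Hence (¬C ⊓ B) ⊑ (B ⊓ C): not entailed.

No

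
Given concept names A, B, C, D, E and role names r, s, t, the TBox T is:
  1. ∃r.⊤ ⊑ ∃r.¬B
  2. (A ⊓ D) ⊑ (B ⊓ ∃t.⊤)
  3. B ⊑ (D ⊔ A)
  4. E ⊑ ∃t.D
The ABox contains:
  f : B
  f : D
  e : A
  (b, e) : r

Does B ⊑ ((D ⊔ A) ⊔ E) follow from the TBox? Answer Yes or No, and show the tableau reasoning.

Yes

1. B ⊑ ((D ⊔ A) ⊔ E)  ⇔  (B ⊓ ((¬D ⊓ ¬A) ⊓ ¬E)) unsat w.r.t. T
   all branches close; clash {A, ¬A} at x₀
2. Hence B ⊑ ((D ⊔ A) ⊔ E): entailed.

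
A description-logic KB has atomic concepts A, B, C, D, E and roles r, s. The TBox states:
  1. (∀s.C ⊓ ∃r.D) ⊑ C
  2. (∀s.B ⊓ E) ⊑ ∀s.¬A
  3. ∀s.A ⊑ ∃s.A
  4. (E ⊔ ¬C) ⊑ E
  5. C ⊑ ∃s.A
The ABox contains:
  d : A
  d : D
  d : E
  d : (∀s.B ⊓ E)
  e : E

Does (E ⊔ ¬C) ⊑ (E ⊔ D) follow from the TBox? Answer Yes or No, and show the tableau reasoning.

1. (E ⊔ ¬C) ⊑ (E ⊔ D)  ⇔  ((E ⊔ ¬C) ⊓ (¬E ⊓ ¬D)) unsat w.r.t. T
   all branches close; clash {E, ¬E} at x₀
2. Hence (E ⊔ ¬C) ⊑ (E ⊔ D): entailed.

Yes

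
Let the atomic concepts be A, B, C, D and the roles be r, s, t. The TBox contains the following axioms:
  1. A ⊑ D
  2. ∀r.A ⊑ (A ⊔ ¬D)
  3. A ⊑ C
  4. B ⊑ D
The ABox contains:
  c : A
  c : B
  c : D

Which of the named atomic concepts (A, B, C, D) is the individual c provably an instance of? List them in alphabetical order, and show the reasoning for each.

1. c : A?  L(c) = {A, B, D} ∪ {¬A}
   clash {A, ¬A} at c — c ∈ A
2. c : B?  L(c) = {A, B, D} ∪ {¬B}
   clash {B, ¬B} at c — c ∈ B
3. c : C?  L(c) = {A, B, D} ∪ {¬C}
   clash {C, ¬C} at c — c ∈ C
4. c : D?  L(c) = {A, B, D} ∪ {¬D}
   clash {D, ¬D} at c — c ∈ D
5. Entailed for c: {A, B, C, D}

{A, B, C, D}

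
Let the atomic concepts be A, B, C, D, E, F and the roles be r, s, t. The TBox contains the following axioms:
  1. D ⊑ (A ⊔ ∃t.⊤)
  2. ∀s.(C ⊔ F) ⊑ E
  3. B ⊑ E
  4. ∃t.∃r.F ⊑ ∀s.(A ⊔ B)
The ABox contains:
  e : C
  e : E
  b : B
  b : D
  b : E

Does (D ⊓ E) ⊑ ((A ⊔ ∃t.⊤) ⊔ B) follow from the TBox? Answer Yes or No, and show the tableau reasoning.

Yes

1. (D ⊓ E) ⊑ ((A ⊔ ∃t.⊤) ⊔ B)  ⇔  ((D ⊓ E) ⊓ ((¬A ⊓ ∀t.⊥) ⊓ ¬B)) unsat w.r.t. T
   all branches close; clash ⊥ at an ∃-successor
2. Hence (D ⊓ E) ⊑ ((A ⊔ ∃t.⊤) ⊔ B): entailed.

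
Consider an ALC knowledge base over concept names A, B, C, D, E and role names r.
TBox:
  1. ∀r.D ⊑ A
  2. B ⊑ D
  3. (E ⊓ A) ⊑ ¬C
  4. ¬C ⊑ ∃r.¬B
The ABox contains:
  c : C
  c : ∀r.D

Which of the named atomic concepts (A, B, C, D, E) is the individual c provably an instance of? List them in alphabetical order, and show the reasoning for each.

{A, C}

1. c : A?  L(c) = {C, ∀r.D} ∪ {¬A}
   clash {C, ¬C} at c — c ∈ A
2. c : B?  L(c) = {C, ∀r.D} ∪ {¬B}
   apply at c: ∀r.D⊑A
   open: L(c) ⊇ {A, C, ¬B, ¬E, ∀r.D} — c ∉ B possible
3. c : C?  L(c) = {C, ∀r.D} ∪ {¬C}
   clash {C, ¬C} at c — c ∈ C
4. c : D?  L(c) = {C, ∀r.D} ∪ {¬D}
   apply at c: ∀r.D⊑A
   open: L(c) ⊇ {A, C, ¬B, ¬D, ¬E, …} — c ∉ D possible
5. c : E?  L(c) = {C, ∀r.D} ∪ {¬E}
   apply at c: ∀r.D⊑A
   open: L(c) ⊇ {A, C, ¬B, ¬E, ∀r.D} — c ∉ E possible
6. Entailed for c: {A, C}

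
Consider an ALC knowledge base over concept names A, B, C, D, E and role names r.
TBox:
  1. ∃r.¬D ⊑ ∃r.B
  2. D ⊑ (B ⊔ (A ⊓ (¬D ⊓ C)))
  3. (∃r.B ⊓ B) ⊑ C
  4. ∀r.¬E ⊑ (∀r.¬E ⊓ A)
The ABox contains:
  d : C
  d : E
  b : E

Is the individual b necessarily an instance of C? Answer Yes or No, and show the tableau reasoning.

1. b : C?  L(b) = {E} ∪ {¬C}
   open: L(b) ⊇ {A, E, ¬C, ¬D, ∀r.D, …} — b ∉ C possible
2. Hence b : C: not entailed.

No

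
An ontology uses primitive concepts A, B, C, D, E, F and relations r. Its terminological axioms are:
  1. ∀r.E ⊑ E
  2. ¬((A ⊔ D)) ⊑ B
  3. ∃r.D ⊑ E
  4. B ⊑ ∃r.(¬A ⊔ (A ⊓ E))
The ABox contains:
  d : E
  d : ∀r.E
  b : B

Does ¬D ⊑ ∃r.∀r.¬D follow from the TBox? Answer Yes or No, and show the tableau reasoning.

1. ¬D ⊑ ∃r.∀r.¬D  ⇔  (¬D ⊓ ∀r.∃r.D) unsat w.r.t. T
   open: L(x₀) ⊇ {A, E, ¬B, ¬D, ∀r.¬D, …}
2. Hence ¬D ⊑ ∃r.∀r.¬D: not entailed.

No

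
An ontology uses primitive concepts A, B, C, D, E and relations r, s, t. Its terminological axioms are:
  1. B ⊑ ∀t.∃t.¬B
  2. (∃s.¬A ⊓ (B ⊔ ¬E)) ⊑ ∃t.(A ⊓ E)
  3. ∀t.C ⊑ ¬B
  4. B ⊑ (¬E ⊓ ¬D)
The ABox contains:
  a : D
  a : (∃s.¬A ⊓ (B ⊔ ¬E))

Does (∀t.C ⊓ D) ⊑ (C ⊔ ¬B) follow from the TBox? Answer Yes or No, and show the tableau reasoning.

Yes

1. (∀t.C ⊓ D) ⊑ (C ⊔ ¬B)  ⇔  ((∀t.C ⊓ D) ⊓ (¬C ⊓ B)) unsat w.r.t. T
   all branches close; clash {D, ¬D} at x₀
2. Hence (∀t.C ⊓ D) ⊑ (C ⊔ ¬B): entailed.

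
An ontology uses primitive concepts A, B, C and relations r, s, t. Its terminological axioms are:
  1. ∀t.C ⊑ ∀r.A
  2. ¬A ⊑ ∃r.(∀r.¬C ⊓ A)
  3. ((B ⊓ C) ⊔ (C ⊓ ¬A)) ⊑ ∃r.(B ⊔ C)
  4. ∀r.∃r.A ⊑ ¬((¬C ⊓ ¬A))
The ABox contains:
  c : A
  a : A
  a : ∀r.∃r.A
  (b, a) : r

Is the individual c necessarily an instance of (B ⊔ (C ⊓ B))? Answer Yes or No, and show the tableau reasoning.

No

1. c : (B ⊔ (C ⊓ B))?  L(c) = {A} ∪ {(¬B ⊓ (¬C ⊔ ¬B))}
   open: L(c) ⊇ {A, ¬B, ∃r.∀r.¬A, ∃t.¬C} (+ ∃-successors) — c ∉ (B ⊔ (C ⊓ B)) possible
2. Hence c : (B ⊔ (C ⊓ B)): not entailed.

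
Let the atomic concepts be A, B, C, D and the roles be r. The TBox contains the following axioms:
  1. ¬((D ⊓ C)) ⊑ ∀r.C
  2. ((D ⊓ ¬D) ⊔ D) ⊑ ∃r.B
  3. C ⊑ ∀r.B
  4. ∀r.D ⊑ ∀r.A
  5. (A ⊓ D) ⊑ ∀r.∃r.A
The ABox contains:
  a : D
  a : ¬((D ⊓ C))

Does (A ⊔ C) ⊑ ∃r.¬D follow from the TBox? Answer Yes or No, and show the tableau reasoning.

1. (A ⊔ C) ⊑ ∃r.¬D  ⇔  ((A ⊔ C) ⊓ ∀r.D) unsat w.r.t. T
   apply at x₀: ∀r.D⊑∀r.A
   open: L(x₀) ⊇ {A, C, D, ∀r.A, ∀r.B, …} (+ ∃-successors)
2. Hence (A ⊔ C) ⊑ ∃r.¬D: not entailed.

No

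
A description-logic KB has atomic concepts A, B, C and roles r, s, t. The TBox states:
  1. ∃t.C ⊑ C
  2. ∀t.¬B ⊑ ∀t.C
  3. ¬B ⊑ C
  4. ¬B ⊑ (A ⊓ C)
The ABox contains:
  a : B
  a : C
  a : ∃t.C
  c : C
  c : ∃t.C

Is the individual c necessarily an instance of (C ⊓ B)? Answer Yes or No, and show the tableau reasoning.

1. c : (C ⊓ B)?  L(c) = {C, ∃t.C} ∪ {(¬C ⊔ ¬B)}
   open: L(c) ⊇ {A, C, ¬B, ∃t.B, ∃t.C} (+ ∃-successors) — c ∉ (C ⊓ B) possible
2. Hence c : (C ⊓ B): not entailed.

No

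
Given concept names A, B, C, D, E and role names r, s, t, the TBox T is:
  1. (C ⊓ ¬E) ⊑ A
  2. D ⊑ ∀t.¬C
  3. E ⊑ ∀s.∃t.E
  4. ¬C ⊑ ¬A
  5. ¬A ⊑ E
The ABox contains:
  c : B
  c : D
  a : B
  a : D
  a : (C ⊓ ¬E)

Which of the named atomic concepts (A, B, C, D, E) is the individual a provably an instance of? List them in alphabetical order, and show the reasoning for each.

{A, B, C, D}

1. a : A?  L(a) = {B, D, (C ⊓ ¬E)} ∪ {¬A}
   clash {E, ¬E} at a — a ∈ A
2. a : B?  L(a) = {B, D, (C ⊓ ¬E)} ∪ {¬B}
   clash {B, ¬B} at a — a ∈ B
3. a : C?  L(a) = {B, D, (C ⊓ ¬E)} ∪ {¬C}
   clash {C, ¬C} at a — a ∈ C
4. a : D?  L(a) = {B, D, (C ⊓ ¬E)} ∪ {¬D}
   clash {D, ¬D} at a — a ∈ D
5. a : E?  L(a) = {B, D, (C ⊓ ¬E)} ∪ {¬E}
   apply at a: (C ⊓ ¬E)⊑A; D⊑∀t.¬C
   open: L(a) ⊇ {A, B, C, D, ¬E, …} — a ∉ E possible
6. Entailed for a: {A, B, C, D}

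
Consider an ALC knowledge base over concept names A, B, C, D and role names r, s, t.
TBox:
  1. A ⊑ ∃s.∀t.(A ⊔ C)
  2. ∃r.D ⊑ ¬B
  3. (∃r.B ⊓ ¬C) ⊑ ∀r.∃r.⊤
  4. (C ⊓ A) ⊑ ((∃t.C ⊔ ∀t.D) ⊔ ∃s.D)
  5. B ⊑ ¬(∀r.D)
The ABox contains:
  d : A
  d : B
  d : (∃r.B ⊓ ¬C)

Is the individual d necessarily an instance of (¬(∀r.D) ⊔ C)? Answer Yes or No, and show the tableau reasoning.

Yes

1. d : (¬(∀r.D) ⊔ C)?  L(d) = {A, B, (∃r.B ⊓ ¬C)} ∪ {(∀r.D ⊓ ¬C)}
   clash {B, ¬B} at d — d ∈ (¬(∀r.D) ⊔ C)
2. Hence d : (¬(∀r.D) ⊔ C): entailed.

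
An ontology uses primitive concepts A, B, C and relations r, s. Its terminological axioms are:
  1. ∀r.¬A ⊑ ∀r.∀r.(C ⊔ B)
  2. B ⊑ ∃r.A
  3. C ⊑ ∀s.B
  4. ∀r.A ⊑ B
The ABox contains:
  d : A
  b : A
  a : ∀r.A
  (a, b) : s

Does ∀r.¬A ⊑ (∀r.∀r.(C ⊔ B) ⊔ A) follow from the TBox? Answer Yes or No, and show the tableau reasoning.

Yes

1. ∀r.¬A ⊑ (∀r.∀r.(C ⊔ B) ⊔ A)  ⇔  (∀r.¬A ⊓ (∃r.∃r.(¬C ⊓ ¬B) ⊓ ¬A)) unsat w.r.t. T
   all branches close; clash {A, ¬A} at an ∃-successor
2. Hence ∀r.¬A ⊑ (∀r.∀r.(C ⊔ B) ⊔ A): entailed.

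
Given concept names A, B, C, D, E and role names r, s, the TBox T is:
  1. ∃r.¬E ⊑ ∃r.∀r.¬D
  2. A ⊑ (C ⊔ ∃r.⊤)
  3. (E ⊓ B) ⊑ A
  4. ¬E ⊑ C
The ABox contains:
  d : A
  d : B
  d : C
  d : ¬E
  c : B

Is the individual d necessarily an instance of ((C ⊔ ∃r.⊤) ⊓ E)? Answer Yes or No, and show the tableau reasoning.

No

1. d : ((C ⊔ ∃r.⊤) ⊓ E)?  L(d) = {A, B, C, ¬E} ∪ {((¬C ⊓ ∀r.⊥) ⊔ ¬E)}
   apply at d: A⊑(C ⊔ ∃r.⊤)
   open: L(d) ⊇ {A, B, C, ¬E, ∀r.E} — d ∉ ((C ⊔ ∃r.⊤) ⊓ E) possible
2. Hence d : ((C ⊔ ∃r.⊤) ⊓ E): not entailed.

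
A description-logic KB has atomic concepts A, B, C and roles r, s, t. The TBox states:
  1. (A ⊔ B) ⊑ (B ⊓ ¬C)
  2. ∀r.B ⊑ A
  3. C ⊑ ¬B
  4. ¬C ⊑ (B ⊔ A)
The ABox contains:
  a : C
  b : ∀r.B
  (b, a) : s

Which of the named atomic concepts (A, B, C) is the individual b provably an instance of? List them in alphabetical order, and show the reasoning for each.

1. b : A?  L(b) = {∀r.B} ∪ {¬A}
   clash {A, ¬A} at b — b ∈ A
2. b : B?  L(b) = {∀r.B} ∪ {¬B}
   clash {B, ¬B} at b — b ∈ B
3. b : C?  L(b) = {∀r.B} ∪ {¬C}
   apply at b: ∀r.B⊑A; ¬C⊑(B ⊔ A)
   open: L(b) ⊇ {A, B, ¬C, ∀r.B} — b ∉ C possible
4. Entailed for b: {A, B}

{A, B}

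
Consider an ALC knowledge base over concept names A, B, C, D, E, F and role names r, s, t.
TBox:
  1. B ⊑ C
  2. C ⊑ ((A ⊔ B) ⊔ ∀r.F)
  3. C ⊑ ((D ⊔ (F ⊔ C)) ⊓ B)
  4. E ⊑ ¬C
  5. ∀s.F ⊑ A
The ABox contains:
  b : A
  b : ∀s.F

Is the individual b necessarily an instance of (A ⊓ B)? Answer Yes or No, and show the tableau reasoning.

1. b : (A ⊓ B)?  L(b) = {A, ∀s.F} ∪ {(¬A ⊔ ¬B)}
   open: L(b) ⊇ {A, ¬B, ¬C, ¬E, ∀s.F} — b ∉ (A ⊓ B) possible
2. Hence b : (A ⊓ B): not entailed.

No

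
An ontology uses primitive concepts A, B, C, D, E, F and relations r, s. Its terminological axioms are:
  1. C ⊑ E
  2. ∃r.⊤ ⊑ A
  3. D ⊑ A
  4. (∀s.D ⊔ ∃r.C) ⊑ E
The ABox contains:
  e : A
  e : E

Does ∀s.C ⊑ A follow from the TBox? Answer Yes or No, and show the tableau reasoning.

No

1. ∀s.C ⊑ A  ⇔  (∀s.C ⊓ ¬A) unsat w.r.t. T
   open: L(x₀) ⊇ {¬A, ¬C, ¬D, ∀r.¬C, ∀r.⊥, …} (+ ∃-successors)
2. Hence ∀s.C ⊑ A: not entailed.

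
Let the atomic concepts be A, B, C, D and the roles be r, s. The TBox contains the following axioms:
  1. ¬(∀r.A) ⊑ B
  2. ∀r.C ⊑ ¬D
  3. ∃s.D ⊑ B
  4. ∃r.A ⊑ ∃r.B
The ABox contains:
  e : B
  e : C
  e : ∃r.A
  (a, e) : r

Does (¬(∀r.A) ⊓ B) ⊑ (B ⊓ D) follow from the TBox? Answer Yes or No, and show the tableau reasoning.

1. (¬(∀r.A) ⊓ B) ⊑ (B ⊓ D)  ⇔  ((∃r.¬A ⊓ B) ⊓ (¬B ⊔ ¬D)) unsat w.r.t. T
   open: L(x₀) ⊇ {B, ¬D, ∀r.¬A, ∃r.¬A} (+ ∃-successors)
2. Hence (¬(∀r.A) ⊓ B) ⊑ (B ⊓ D): not entailed.

No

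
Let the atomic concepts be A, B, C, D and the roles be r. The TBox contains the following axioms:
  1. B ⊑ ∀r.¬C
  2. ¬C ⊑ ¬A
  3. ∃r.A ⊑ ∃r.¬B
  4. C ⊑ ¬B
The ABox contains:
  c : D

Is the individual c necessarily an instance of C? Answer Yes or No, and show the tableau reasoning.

No

1. c : C?  L(c) = {D} ∪ {¬C}
   apply at c: ¬C⊑¬A
   open: L(c) ⊇ {D, ¬A, ¬B, ¬C, ∀r.¬A} — c ∉ C possible
2. Hence c : C: not entailed.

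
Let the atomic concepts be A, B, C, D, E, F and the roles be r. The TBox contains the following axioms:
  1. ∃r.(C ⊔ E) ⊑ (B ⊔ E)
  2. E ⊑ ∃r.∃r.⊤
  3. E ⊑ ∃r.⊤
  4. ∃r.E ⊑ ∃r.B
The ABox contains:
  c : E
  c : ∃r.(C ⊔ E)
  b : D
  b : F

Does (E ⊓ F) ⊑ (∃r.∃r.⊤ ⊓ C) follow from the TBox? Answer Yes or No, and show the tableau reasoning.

No

1. (E ⊓ F) ⊑ (∃r.∃r.⊤ ⊓ C)  ⇔  ((E ⊓ F) ⊓ (∀r.∀r.⊥ ⊔ ¬C)) unsat w.r.t. T
   apply at x₀: E⊑∃r.∃r.⊤; E⊑∃r.⊤
   open: L(x₀) ⊇ {E, F, ¬C, ∀r.(¬C ⊓ ¬E), ∀r.¬E, …} (+ ∃-successors)
2. Hence (E ⊓ F) ⊑ (∃r.∃r.⊤ ⊓ C): not entailed.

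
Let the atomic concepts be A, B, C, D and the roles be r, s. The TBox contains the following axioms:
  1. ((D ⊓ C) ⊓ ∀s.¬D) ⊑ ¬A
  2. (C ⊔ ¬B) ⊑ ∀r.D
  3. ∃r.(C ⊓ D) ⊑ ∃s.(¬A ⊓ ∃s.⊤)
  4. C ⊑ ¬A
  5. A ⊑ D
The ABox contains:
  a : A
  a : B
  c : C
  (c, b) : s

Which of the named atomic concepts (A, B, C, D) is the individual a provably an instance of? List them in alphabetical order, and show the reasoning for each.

1. a : A?  L(a) = {A, B} ∪ {¬A}
   clash {A, ¬A} at a — a ∈ A
2. a : B?  L(a) = {A, B} ∪ {¬B}
   clash {B, ¬B} at a — a ∈ B
3. a : C?  L(a) = {A, B} ∪ {¬C}
   apply at a: A⊑D
   open: L(a) ⊇ {A, B, D, ¬C, ∀r.(¬C ⊔ ¬D)} — a ∉ C possible
4. a : D?  L(a) = {A, B} ∪ {¬D}
   clash {D, ¬D} at a — a ∈ D
5. Entailed for a: {A, B, D}

{A, B, D}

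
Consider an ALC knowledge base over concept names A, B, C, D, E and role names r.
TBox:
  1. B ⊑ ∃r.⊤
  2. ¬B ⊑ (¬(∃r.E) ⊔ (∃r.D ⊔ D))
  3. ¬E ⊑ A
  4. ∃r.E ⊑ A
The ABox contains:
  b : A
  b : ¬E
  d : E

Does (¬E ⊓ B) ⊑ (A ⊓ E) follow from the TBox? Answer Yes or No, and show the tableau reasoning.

No

1. (¬E ⊓ B) ⊑ (A ⊓ E)  ⇔  ((¬E ⊓ B) ⊓ (¬A ⊔ ¬E)) unsat w.r.t. T
   apply at x₀: B⊑∃r.⊤; ¬E⊑A
   open: L(x₀) ⊇ {A, B, ¬E, ∃r.⊤} (+ ∃-successors)
2. Hence (¬E ⊓ B) ⊑ (A ⊓ E): not entailed.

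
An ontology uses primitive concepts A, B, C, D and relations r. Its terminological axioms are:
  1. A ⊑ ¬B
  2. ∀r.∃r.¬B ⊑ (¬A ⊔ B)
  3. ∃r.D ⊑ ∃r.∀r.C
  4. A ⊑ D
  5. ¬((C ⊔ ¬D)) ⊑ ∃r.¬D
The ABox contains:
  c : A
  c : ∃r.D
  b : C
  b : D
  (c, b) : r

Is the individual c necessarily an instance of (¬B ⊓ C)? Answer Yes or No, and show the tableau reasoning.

No

1. c : (¬B ⊓ C)?  L(c) = {A, ∃r.D} ∪ {(B ⊔ ¬C)}
   apply at c: A⊑¬B; ∃r.D⊑∃r.∀r.C; A⊑D
   open: L(c) ⊇ {A, D, ¬B, ¬C, ∃r.D, …} (+ ∃-successors) — c ∉ (¬B ⊓ C) possible
2. Hence c : (¬B ⊓ C): not entailed.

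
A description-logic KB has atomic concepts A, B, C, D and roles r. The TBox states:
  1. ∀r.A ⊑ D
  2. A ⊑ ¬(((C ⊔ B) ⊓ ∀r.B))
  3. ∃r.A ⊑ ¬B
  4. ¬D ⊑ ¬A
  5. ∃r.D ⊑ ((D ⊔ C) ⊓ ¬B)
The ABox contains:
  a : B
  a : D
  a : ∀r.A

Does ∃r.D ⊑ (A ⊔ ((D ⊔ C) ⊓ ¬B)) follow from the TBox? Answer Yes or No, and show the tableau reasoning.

1. ∃r.D ⊑ (A ⊔ ((D ⊔ C) ⊓ ¬B))  ⇔  (∃r.D ⊓ (¬A ⊓ ((¬D ⊓ ¬C) ⊔ B))) unsat w.r.t. T
   all branches close; clash {B, ¬B} at x₀
2. Hence ∃r.D ⊑ (A ⊔ ((D ⊔ C) ⊓ ¬B)): entailed.

Yes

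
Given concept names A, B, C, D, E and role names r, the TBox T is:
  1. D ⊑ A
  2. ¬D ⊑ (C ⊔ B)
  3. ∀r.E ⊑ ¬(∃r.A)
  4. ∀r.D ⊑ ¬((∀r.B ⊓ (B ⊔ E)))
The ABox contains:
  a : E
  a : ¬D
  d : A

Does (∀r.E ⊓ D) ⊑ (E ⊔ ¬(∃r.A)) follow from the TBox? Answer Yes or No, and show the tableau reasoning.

1. (∀r.E ⊓ D) ⊑ (E ⊔ ¬(∃r.A))  ⇔  ((∀r.E ⊓ D) ⊓ (¬E ⊓ ∃r.A)) unsat w.r.t. T
   all branches close; clash {A, ¬A} at an ∃-successor
2. Hence (∀r.E ⊓ D) ⊑ (E ⊔ ¬(∃r.A)): entailed.

Yes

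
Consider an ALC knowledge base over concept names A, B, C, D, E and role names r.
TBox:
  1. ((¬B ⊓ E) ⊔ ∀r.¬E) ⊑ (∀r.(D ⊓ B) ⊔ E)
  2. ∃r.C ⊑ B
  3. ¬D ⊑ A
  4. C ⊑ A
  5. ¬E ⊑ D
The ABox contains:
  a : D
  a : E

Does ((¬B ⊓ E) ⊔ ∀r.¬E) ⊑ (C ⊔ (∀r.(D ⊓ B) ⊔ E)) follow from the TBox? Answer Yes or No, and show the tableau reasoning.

1. ((¬B ⊓ E) ⊔ ∀r.¬E) ⊑ (C ⊔ (∀r.(D ⊓ B) ⊔ E))  ⇔  (((¬B ⊓ E) ⊔ ∀r.¬E) ⊓ (¬C ⊓ (∃r.(¬D ⊔ ¬B) ⊓ ¬E))) unsat w.r.t. T
   all branches close; clash {E, ¬E} at x₀
2. Hence ((¬B ⊓ E) ⊔ ∀r.¬E) ⊑ (C ⊔ (∀r.(D ⊓ B) ⊔ E)): entailed.

Yes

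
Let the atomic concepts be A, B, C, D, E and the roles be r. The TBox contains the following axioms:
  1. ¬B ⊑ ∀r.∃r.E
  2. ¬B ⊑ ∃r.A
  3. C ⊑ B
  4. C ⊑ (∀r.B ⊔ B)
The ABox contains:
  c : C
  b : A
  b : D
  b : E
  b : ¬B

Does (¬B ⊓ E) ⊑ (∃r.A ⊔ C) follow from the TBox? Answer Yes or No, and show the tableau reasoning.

Yes

1. (¬B ⊓ E) ⊑ (∃r.A ⊔ C)  ⇔  ((¬B ⊓ E) ⊓ (∀r.¬A ⊓ ¬C)) unsat w.r.t. T
   all branches close; clash {A, ¬A} at an ∃-successor
2. Hence (¬B ⊓ E) ⊑ (∃r.A ⊔ C): entailed.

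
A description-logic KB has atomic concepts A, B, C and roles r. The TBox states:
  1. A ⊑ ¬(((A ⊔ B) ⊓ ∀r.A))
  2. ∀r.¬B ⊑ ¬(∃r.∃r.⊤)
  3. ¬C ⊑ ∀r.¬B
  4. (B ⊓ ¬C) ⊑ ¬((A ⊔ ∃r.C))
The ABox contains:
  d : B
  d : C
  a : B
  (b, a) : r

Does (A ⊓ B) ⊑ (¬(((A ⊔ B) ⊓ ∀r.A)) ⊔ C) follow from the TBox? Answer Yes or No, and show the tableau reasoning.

1. (A ⊓ B) ⊑ (¬(((A ⊔ B) ⊓ ∀r.A)) ⊔ C)  ⇔  ((A ⊓ B) ⊓ (((A ⊔ B) ⊓ ∀r.A) ⊓ ¬C)) unsat w.r.t. T
   all branches close; clash {A, ¬A} at x₀
2. Hence (A ⊓ B) ⊑ (¬(((A ⊔ B) ⊓ ∀r.A)) ⊔ C): entailed.

Yes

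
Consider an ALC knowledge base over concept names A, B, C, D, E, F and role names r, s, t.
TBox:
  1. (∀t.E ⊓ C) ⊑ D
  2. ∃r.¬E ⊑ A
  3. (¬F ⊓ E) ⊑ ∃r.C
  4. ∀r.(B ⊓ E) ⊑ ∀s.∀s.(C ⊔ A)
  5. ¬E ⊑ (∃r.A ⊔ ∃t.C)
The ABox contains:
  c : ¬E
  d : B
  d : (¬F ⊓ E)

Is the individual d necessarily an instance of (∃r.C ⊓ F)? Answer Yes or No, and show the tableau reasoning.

No

1. d : (∃r.C ⊓ F)?  L(d) = {B, (¬F ⊓ E)} ∪ {(∀r.¬C ⊔ ¬F)}
   apply at d: (¬F ⊓ E)⊑∃r.C
   open: L(d) ⊇ {B, E, ¬F, ∀r.E, ∃r.(¬B ⊔ ¬E), …} (+ ∃-successors) — d ∉ (∃r.C ⊓ F) possible
2. Hence d : (∃r.C ⊓ F): not entailed.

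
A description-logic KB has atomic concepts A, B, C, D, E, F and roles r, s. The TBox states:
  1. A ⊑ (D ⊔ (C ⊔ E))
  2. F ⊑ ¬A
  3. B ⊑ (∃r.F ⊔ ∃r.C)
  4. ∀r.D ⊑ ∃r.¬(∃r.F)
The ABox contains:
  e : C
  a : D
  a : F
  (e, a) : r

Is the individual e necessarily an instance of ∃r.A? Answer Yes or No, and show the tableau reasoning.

No

1. e : ∃r.A?  L(e) = {C} ∪ {∀r.¬A}
   open: L(e) ⊇ {C, ¬A, ¬B, ¬F, ∀r.¬A, …} (+ ∃-successors) — e ∉ ∃r.A possible
2. Hence e : ∃r.A: not entailed.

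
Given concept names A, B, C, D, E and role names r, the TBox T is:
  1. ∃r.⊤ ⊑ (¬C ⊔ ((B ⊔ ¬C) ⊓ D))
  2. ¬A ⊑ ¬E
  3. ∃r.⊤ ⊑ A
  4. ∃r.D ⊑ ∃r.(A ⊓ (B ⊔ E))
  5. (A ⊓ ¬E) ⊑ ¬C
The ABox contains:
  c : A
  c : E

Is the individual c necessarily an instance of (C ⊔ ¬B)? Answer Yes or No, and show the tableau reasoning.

1. c : (C ⊔ ¬B)?  L(c) = {A, E} ∪ {(¬C ⊓ B)}
   open: L(c) ⊇ {A, B, E, ¬C, ∀r.¬D, …} — c ∉ (C ⊔ ¬B) possible
2. Hence c : (C ⊔ ¬B): not entailed.

No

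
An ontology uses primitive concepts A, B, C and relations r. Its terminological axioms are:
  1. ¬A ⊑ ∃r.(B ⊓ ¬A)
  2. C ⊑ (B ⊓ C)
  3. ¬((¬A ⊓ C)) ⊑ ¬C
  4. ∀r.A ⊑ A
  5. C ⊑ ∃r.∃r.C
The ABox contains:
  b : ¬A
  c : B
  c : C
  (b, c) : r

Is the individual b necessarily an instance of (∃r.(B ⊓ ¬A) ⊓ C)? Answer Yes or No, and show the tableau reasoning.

No

1. b : (∃r.(B ⊓ ¬A) ⊓ C)?  L(b) = {¬A} ∪ {(∀r.(¬B ⊔ A) ⊔ ¬C)}
   apply at b: ¬A⊑∃r.(B ⊓ ¬A)
   open: L(b) ⊇ {¬A, ¬C, ∃r.(B ⊓ ¬A), ∃r.¬A} (+ ∃-successors) — b ∉ (∃r.(B ⊓ ¬A) ⊓ C) possible
2. Hence b : (∃r.(B ⊓ ¬A) ⊓ C): not entailed.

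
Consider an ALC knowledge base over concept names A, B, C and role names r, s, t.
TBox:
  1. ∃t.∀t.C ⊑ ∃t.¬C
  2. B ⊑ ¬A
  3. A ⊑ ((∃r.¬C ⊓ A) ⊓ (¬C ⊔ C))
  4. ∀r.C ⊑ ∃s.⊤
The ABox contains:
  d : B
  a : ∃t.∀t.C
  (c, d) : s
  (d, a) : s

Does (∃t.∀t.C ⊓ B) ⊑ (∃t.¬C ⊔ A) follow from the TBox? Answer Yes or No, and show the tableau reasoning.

1. (∃t.∀t.C ⊓ B) ⊑ (∃t.¬C ⊔ A)  ⇔  ((∃t.∀t.C ⊓ B) ⊓ (∀t.C ⊓ ¬A)) unsat w.r.t. T
   all branches close; clash {C, ¬C} at an ∃-successor
2. Hence (∃t.∀t.C ⊓ B) ⊑ (∃t.¬C ⊔ A): entailed.

Yes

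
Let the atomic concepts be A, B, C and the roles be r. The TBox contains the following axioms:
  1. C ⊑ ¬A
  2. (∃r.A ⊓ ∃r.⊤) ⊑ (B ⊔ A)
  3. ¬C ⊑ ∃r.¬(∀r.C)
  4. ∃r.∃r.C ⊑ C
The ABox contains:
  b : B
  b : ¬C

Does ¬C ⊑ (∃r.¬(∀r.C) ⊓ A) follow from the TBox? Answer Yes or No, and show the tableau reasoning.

1. ¬C ⊑ (∃r.¬(∀r.C) ⊓ A)  ⇔  (¬C ⊓ (∀r.∀r.C ⊔ ¬A)) unsat w.r.t. T
   apply at x₀: ¬C⊑∃r.¬(∀r.C)
   open: L(x₀) ⊇ {¬A, ¬C, ∀r.¬A, ∀r.∀r.¬C, ∃r.∃r.¬C} (+ ∃-successors)
2. Hence ¬C ⊑ (∃r.¬(∀r.C) ⊓ A): not entailed.

No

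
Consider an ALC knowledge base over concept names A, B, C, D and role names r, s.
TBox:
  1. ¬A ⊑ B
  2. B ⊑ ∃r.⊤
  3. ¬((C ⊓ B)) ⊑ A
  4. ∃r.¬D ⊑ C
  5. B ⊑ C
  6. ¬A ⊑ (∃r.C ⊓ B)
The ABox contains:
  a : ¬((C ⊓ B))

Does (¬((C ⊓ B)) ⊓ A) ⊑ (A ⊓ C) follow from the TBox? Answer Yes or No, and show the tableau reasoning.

No

1. (¬((C ⊓ B)) ⊓ A) ⊑ (A ⊓ C)  ⇔  (((¬C ⊔ ¬B) ⊓ A) ⊓ (¬A ⊔ ¬C)) unsat w.r.t. T
   open: L(x₀) ⊇ {A, ¬B, ¬C, ∀r.D}
2. Hence (¬((C ⊓ B)) ⊓ A) ⊑ (A ⊓ C): not entailed.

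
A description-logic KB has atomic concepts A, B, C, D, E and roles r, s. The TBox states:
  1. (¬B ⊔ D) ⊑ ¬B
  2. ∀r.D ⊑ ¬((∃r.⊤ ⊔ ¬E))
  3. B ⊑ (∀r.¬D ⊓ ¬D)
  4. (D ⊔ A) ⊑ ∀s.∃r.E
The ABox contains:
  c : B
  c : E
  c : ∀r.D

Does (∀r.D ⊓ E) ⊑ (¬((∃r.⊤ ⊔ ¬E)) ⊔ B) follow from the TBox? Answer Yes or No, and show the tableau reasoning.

Yes

1. (∀r.D ⊓ E) ⊑ (¬((∃r.⊤ ⊔ ¬E)) ⊔ B)  ⇔  ((∀r.D ⊓ E) ⊓ ((∃r.⊤ ⊔ ¬E) ⊓ ¬B)) unsat w.r.t. T
   all branches close; clash {E, ¬E} at x₀
2. Hence (∀r.D ⊓ E) ⊑ (¬((∃r.⊤ ⊔ ¬E)) ⊔ B): entailed.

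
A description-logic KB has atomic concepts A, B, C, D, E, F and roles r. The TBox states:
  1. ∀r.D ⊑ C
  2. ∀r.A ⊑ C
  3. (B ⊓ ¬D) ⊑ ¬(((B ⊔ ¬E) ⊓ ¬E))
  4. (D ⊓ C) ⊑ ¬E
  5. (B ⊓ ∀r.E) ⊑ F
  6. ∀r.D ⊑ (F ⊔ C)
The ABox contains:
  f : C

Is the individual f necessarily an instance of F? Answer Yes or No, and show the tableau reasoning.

1. f : F?  L(f) = {C} ∪ {¬F}
   open: L(f) ⊇ {C, ¬B, ¬D, ¬F, ∃r.¬D} (+ ∃-successors) — f ∉ F possible
2. Hence f : F: not entailed.

No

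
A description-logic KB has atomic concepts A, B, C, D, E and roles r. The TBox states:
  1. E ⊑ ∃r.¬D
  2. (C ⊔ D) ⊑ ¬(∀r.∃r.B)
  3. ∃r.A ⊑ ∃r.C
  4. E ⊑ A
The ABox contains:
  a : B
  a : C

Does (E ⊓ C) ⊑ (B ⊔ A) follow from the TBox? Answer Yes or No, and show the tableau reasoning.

1. (E ⊓ C) ⊑ (B ⊔ A)  ⇔  ((E ⊓ C) ⊓ (¬B ⊓ ¬A)) unsat w.r.t. T
   all branches close; clash {A, ¬A} at x₀
2. Hence (E ⊓ C) ⊑ (B ⊔ A): entailed.

Yes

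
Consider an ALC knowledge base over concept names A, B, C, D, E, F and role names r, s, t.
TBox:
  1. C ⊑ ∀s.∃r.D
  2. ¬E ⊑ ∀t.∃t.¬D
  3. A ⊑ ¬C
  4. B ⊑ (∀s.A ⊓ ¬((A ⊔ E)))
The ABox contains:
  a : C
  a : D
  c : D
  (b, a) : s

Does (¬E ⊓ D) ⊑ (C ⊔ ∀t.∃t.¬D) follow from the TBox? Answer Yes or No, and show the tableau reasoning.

Yes

1. (¬E ⊓ D) ⊑ (C ⊔ ∀t.∃t.¬D)  ⇔  ((¬E ⊓ D) ⊓ (¬C ⊓ ∃t.∀t.D)) unsat w.r.t. T
   all branches close; clash {D, ¬D} at an ∃-successor
2. Hence (¬E ⊓ D) ⊑ (C ⊔ ∀t.∃t.¬D): entailed.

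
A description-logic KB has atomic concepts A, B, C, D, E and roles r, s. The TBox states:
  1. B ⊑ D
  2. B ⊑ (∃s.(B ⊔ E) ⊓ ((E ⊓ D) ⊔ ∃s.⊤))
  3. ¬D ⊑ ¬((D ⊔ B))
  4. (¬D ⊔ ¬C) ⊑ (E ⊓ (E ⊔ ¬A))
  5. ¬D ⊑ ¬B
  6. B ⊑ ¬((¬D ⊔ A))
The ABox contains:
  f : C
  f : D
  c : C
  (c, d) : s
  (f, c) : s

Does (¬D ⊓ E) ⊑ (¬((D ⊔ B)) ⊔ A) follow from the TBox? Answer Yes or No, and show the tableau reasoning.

Yes

1. (¬D ⊓ E) ⊑ (¬((D ⊔ B)) ⊔ A)  ⇔  ((¬D ⊓ E) ⊓ ((D ⊔ B) ⊓ ¬A)) unsat w.r.t. T
   all branches close; clash {B, ¬B} at x₀
2. Hence (¬D ⊓ E) ⊑ (¬((D ⊔ B)) ⊔ A): entailed.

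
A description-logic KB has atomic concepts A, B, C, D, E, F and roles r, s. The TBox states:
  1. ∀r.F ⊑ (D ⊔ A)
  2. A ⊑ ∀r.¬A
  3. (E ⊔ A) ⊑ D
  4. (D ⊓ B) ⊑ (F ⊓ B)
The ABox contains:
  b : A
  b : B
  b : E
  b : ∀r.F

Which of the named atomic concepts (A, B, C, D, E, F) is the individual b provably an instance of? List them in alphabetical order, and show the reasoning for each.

{A, B, D, E, F}

1. b : A?  L(b) = {A, B, E, ∀r.F} ∪ {¬A}
   clash {A, ¬A} at b — b ∈ A
2. b : B?  L(b) = {A, B, E, ∀r.F} ∪ {¬B}
   clash {B, ¬B} at b — b ∈ B
3. b : C?  L(b) = {A, B, E, ∀r.F} ∪ {¬C}
   apply at b: ∀r.F⊑(D ⊔ A); A⊑∀r.¬A
   open: L(b) ⊇ {A, B, D, E, F, …} — b ∉ C possible
4. b : D?  L(b) = {A, B, E, ∀r.F} ∪ {¬D}
   clash {D, ¬D} at b — b ∈ D
5. b : E?  L(b) = {A, B, E, ∀r.F} ∪ {¬E}
   clash {E, ¬E} at b — b ∈ E
6. b : F?  L(b) = {A, B, E, ∀r.F} ∪ {¬F}
   clash {F, ¬F} at b — b ∈ F
7. Entailed for b: {A, B, D, E, F}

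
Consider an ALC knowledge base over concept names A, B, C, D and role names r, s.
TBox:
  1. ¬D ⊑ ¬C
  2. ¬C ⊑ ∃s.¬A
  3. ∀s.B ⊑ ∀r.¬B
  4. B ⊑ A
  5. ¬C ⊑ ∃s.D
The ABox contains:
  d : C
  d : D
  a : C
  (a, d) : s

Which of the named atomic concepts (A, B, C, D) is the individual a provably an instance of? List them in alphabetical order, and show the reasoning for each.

1. a : A?  L(a) = {C} ∪ {¬A}
   open: L(a) ⊇ {C, D, ¬A, ¬B, ∃s.¬B} (+ ∃-successors) — a ∉ A possible
2. a : B?  L(a) = {C} ∪ {¬B}
   open: L(a) ⊇ {C, D, ¬B, ∃s.¬B} (+ ∃-successors) — a ∉ B possible
3. a : C?  L(a) = {C} ∪ {¬C}
   clash {C, ¬C} at a — a ∈ C
4. a : D?  L(a) = {C} ∪ {¬D}
   clash {C, ¬C} at a — a ∈ D
5. Entailed for a: {C, D}

{C, D}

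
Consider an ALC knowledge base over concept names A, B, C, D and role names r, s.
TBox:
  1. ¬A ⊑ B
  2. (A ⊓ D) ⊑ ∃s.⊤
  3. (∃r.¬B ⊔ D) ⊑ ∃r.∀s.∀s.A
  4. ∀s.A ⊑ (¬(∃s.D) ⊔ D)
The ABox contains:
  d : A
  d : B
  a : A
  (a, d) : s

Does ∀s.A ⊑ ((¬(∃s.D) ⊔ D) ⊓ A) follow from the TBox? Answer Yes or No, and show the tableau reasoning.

No

1. ∀s.A ⊑ ((¬(∃s.D) ⊔ D) ⊓ A)  ⇔  (∀s.A ⊓ ((∃s.D ⊓ ¬D) ⊔ ¬A)) unsat w.r.t. T
   apply at x₀: ∀s.A⊑(¬(∃s.D) ⊔ D)
   open: L(x₀) ⊇ {B, ¬A, ¬D, ∀r.B, ∀s.A, …}
2. Hence ∀s.A ⊑ ((¬(∃s.D) ⊔ D) ⊓ A): not entailed.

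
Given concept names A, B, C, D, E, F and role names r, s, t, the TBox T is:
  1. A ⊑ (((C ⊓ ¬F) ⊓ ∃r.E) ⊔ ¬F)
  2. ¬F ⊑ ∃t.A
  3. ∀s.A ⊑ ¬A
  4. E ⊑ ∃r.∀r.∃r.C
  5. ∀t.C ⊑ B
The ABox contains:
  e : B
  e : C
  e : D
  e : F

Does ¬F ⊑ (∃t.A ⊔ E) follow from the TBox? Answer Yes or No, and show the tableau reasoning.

Yes

1. ¬F ⊑ (∃t.A ⊔ E)  ⇔  (¬F ⊓ (∀t.¬A ⊓ ¬E)) unsat w.r.t. T
   all branches close; clash {A, ¬A} at an ∃-successor
2. Hence ¬F ⊑ (∃t.A ⊔ E): entailed.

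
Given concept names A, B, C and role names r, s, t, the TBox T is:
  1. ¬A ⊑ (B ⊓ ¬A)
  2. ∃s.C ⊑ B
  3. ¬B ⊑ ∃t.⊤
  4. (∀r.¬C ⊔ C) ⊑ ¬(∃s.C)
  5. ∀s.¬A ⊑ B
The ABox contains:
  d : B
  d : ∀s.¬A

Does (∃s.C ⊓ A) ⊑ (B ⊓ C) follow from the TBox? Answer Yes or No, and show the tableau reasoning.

1. (∃s.C ⊓ A) ⊑ (B ⊓ C)  ⇔  ((∃s.C ⊓ A) ⊓ (¬B ⊔ ¬C)) unsat w.r.t. T
   apply at x₀: ∃s.C⊑B
   open: L(x₀) ⊇ {A, B, ¬C, ∃r.C, ∃s.C} (+ ∃-successors)
2. Hence (∃s.C ⊓ A) ⊑ (B ⊓ C): not entailed.

No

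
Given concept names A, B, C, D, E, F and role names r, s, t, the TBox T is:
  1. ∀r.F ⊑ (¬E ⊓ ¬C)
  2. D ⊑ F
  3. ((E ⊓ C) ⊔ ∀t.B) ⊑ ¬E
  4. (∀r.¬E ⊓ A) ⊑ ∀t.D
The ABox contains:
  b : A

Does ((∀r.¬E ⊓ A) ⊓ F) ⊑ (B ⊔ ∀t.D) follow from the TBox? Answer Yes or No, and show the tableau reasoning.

1. ((∀r.¬E ⊓ A) ⊓ F) ⊑ (B ⊔ ∀t.D)  ⇔  (((∀r.¬E ⊓ A) ⊓ F) ⊓ (¬B ⊓ ∃t.¬D)) unsat w.r.t. T
   all branches close; clash {D, ¬D} at an ∃-successor
2. Hence ((∀r.¬E ⊓ A) ⊓ F) ⊑ (B ⊔ ∀t.D): entailed.

Yes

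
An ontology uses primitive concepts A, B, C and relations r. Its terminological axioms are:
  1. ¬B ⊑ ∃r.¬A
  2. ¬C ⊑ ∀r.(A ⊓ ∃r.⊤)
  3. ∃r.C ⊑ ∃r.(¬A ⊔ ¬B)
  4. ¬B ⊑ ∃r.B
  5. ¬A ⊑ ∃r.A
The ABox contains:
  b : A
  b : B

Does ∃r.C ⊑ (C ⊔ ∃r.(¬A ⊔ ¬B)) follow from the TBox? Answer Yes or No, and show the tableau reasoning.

Yes

1. ∃r.C ⊑ (C ⊔ ∃r.(¬A ⊔ ¬B))  ⇔  (∃r.C ⊓ (¬C ⊓ ∀r.(A ⊓ B))) unsat w.r.t. T
   all branches close; clash {B, ¬B} at an ∃-successor
2. Hence ∃r.C ⊑ (C ⊔ ∃r.(¬A ⊔ ¬B)): entailed.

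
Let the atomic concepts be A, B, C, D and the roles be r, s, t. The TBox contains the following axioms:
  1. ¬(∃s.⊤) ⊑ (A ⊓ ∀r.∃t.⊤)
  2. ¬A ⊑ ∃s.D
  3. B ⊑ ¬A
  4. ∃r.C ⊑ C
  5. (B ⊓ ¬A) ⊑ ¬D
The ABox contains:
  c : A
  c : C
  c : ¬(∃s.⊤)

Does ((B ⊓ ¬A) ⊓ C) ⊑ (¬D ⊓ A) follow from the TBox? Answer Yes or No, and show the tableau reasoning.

No

1. ((B ⊓ ¬A) ⊓ C) ⊑ (¬D ⊓ A)  ⇔  (((B ⊓ ¬A) ⊓ C) ⊓ (D ⊔ ¬A)) unsat w.r.t. T
   apply at x₀: ¬A⊑∃s.D; (B ⊓ ¬A)⊑¬D
   open: L(x₀) ⊇ {B, C, ¬A, ¬D, ∃s.D, …} (+ ∃-successors)
2. Hence ((B ⊓ ¬A) ⊓ C) ⊑ (¬D ⊓ A): not entailed.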